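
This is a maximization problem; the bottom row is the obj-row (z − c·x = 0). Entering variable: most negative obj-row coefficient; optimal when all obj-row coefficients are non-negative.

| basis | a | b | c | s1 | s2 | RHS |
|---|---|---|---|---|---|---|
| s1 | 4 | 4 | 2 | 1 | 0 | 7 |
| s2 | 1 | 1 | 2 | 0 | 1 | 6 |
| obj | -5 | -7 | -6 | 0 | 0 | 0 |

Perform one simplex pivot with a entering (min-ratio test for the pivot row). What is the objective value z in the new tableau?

Ratio test on column a — row 1: 7/4 = 7/4; row 2: 6/1 = 6. Minimum is 7/4 at row 1 (s1 leaves); pivot element 4.
Pivot on row 1; the obj-row RHS becomes 0 − (-5)·(7/4) = 35/4.

35/4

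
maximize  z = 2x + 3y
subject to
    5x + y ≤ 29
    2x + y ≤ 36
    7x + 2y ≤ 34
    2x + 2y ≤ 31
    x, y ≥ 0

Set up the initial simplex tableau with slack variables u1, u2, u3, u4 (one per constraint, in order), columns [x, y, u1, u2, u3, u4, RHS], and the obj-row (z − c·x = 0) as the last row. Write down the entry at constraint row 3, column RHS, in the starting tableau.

The RHS of constraint 3 is b_3 = 34.

34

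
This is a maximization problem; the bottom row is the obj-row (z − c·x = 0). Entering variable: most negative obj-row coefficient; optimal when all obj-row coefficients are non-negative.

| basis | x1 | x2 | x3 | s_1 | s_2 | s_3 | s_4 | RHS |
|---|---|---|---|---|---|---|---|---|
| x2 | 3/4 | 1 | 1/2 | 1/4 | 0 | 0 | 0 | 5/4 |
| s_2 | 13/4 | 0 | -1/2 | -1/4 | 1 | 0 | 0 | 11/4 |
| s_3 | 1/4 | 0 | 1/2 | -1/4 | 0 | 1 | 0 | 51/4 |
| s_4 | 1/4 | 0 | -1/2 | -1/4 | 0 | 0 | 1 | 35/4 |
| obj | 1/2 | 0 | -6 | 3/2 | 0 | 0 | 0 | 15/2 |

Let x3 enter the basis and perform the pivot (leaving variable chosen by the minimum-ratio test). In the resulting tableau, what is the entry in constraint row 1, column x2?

2

Ratio test on column x3 — row 1: (5/4)/(1/2) = 5/2; row 2: entry -1/2 ≤ 0; row 3: (51/4)/(1/2) = 51/2; row 4: entry -1/2 ≤ 0. Minimum is 5/2 at row 1 (x2 leaves); pivot element 1/2.
Divide row 1 by 1/2; eliminate column x3 from the other rows.
In the new row 1, the x2 entry is the old entry divided by the pivot: 1/(1/2) = 2.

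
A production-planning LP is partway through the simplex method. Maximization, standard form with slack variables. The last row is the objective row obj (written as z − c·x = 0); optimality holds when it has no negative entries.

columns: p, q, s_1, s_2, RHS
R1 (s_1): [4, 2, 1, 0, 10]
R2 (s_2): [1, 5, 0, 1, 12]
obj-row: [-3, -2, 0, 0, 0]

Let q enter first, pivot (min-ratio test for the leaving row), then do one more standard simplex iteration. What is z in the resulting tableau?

Ratio test on column q — row 1: 10/2 = 5; row 2: 12/5 = 12/5. Minimum is 12/5 at row 2 (s_2 leaves); pivot element 5.
Pivot on row 2; the obj-row RHS becomes 0 − (-2)·(12/5) = 24/5.
Next entering variable (most negative obj-row entry -13/5): p.
Ratio test on column p — row 1: (26/5)/(18/5) = 13/9; row 2: (12/5)/(1/5) = 12. Minimum is 13/9 at row 1 (s_1 leaves); pivot element 18/5.
After the second pivot the obj-row RHS is 24/5 − (-13/5)·(13/9) = 77/9.

77/9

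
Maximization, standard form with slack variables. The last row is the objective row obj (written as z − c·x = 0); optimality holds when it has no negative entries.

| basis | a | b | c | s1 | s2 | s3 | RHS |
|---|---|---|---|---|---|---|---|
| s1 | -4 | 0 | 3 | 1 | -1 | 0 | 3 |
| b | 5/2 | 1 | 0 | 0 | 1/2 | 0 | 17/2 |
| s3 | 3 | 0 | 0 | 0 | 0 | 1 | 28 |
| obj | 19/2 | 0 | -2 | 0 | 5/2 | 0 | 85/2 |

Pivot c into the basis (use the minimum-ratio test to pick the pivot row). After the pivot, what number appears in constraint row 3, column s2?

Ratio test on column c — row 1: 3/3 = 1; row 2: entry 0 ≤ 0; row 3: entry 0 ≤ 0. Minimum is 1 at row 1 (s1 leaves); pivot element 3.
Divide row 1 by 3; eliminate column c from the other rows.
Row 3 update in column s2: 0 − 0·(-1/3) = 0.

0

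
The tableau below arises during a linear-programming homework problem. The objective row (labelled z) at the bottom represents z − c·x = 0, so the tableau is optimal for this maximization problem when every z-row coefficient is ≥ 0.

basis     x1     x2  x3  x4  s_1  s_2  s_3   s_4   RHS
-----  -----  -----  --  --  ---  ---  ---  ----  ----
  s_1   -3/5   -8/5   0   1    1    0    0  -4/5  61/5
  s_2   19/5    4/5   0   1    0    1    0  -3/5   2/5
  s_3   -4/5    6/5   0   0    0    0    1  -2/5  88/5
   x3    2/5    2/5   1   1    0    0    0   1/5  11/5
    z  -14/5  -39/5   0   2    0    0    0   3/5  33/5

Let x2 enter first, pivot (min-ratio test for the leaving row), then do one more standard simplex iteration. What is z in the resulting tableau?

63/2

Ratio test on column x2 — row 1: entry -8/5 ≤ 0; row 2: (2/5)/(4/5) = 1/2; row 3: (88/5)/(6/5) = 44/3; row 4: (11/5)/(2/5) = 11/2. Minimum is 1/2 at row 2 (s_2 leaves); pivot element 4/5.
Pivot on row 2; the z-row RHS becomes 33/5 − (-39/5)·(1/2) = 21/2.
Next entering variable (most negative z-row entry -21/4): s_4.
Ratio test on column s_4 — row 1: entry -2 ≤ 0; row 2: entry -3/4 ≤ 0; row 3: 17/(1/2) = 34; row 4: 2/(1/2) = 4. Minimum is 4 at row 4 (x3 leaves); pivot element 1/2.
After the second pivot the z-row RHS is 21/2 − (-21/4)·4 = 63/2.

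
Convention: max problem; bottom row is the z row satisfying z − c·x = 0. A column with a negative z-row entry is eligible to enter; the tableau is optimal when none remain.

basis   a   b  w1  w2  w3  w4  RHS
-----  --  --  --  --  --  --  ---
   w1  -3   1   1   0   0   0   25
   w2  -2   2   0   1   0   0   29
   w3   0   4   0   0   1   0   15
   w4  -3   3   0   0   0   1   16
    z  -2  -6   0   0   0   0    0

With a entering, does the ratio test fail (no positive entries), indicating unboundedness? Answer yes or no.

Every constraint-row entry in column a is ≤ 0, so increasing a is unbounded.

yes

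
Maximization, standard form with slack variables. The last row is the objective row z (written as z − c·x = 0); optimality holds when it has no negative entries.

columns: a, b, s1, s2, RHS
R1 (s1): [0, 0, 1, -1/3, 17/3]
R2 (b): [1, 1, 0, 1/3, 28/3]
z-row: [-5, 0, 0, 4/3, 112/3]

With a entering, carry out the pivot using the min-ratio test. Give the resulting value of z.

Ratio test on column a — row 1: entry 0 ≤ 0; row 2: (28/3)/1 = 28/3. Minimum is 28/3 at row 2 (b leaves); pivot element 1.
Pivot on row 2; the z-row RHS becomes 112/3 − (-5)·(28/3) = 84.

84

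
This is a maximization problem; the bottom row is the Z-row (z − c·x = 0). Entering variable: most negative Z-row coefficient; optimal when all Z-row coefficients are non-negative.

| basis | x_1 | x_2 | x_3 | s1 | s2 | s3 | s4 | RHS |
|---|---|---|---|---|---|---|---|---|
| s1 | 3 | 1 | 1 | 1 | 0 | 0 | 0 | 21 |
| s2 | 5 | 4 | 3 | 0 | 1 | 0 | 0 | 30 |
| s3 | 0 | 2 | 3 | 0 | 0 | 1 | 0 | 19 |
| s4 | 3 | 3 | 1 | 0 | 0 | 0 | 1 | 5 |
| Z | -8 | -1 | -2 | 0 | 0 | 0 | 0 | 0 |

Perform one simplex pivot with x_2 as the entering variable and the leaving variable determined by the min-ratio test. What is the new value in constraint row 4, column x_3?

1/3

Ratio test on column x_2 — row 1: 21/1 = 21; row 2: 30/4 = 15/2; row 3: 19/2 = 19/2; row 4: 5/3 = 5/3. Minimum is 5/3 at row 4 (s4 leaves); pivot element 3.
Divide row 4 by 3; eliminate column x_2 from the other rows.
In the new row 4, the x_3 entry is the old entry divided by the pivot: 1/3 = 1/3.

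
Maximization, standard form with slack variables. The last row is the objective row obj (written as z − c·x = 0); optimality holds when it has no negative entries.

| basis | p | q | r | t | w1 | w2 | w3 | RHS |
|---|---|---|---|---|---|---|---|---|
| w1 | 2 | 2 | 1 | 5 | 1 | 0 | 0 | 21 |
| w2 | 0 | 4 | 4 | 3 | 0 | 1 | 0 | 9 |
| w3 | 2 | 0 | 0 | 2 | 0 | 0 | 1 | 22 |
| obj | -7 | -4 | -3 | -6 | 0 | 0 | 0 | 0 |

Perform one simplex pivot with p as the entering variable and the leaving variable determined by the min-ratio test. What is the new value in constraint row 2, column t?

Ratio test on column p — row 1: 21/2 = 21/2; row 2: entry 0 ≤ 0; row 3: 22/2 = 11. Minimum is 21/2 at row 1 (w1 leaves); pivot element 2.
Divide row 1 by 2; eliminate column p from the other rows.
Row 2 update in column t: 3 − 0·(5/2) = 3.

3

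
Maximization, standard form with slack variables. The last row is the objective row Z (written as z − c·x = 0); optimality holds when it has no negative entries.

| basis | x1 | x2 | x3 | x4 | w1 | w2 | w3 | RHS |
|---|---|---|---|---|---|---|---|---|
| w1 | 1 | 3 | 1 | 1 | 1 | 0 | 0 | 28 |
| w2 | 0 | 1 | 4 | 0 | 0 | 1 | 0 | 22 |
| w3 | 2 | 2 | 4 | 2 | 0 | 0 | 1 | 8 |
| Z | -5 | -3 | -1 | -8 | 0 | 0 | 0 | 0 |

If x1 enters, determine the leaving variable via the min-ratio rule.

Column x1 entries and ratios — w1: 28/1 = 28; w2: 0 ≤ 0, skip; w3: 8/2 = 4.
Smallest ratio is 4 in the row of w3, so w3 leaves.

w3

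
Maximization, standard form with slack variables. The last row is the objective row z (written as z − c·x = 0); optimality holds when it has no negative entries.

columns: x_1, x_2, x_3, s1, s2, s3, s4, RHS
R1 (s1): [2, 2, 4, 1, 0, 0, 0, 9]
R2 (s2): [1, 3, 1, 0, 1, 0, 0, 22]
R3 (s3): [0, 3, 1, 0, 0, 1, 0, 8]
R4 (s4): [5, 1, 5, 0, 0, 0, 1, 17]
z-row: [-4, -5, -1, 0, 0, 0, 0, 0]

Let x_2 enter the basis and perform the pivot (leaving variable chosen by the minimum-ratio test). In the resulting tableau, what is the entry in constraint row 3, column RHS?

Ratio test on column x_2 — row 1: 9/2 = 9/2; row 2: 22/3 = 22/3; row 3: 8/3 = 8/3; row 4: 17/1 = 17. Minimum is 8/3 at row 3 (s3 leaves); pivot element 3.
Divide row 3 by 3; eliminate column x_2 from the other rows.
In the new row 3, the RHS entry is the old entry divided by the pivot: 8/3 = 8/3.

8/3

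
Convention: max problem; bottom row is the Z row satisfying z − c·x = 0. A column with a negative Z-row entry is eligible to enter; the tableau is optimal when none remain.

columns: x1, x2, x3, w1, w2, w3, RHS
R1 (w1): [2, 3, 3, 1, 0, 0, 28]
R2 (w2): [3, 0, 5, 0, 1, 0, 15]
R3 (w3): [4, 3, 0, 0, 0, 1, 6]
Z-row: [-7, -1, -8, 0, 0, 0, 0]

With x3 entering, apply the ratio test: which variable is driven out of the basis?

w2

Column x3 entries and ratios — w1: 28/3 = 28/3; w2: 15/5 = 3; w3: 0 ≤ 0, skip.
Smallest ratio is 3 in the row of w2, so w2 leaves.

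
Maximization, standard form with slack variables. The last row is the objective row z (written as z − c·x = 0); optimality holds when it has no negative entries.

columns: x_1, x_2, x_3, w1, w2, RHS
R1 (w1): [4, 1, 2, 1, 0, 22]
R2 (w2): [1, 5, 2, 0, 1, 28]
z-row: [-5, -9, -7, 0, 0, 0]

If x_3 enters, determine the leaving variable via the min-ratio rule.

w1

Column x_3 entries and ratios — w1: 22/2 = 11; w2: 28/2 = 14.
Smallest ratio is 11 in the row of w1, so w1 leaves.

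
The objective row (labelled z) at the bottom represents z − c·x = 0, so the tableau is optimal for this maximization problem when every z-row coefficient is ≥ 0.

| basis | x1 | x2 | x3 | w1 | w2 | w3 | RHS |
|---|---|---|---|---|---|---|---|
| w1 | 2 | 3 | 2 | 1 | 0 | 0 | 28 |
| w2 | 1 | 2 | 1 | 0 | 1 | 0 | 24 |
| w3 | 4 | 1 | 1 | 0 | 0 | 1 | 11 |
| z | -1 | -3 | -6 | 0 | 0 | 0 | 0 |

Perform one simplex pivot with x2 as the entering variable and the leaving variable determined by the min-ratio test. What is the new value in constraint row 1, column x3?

2/3

Ratio test on column x2 — row 1: 28/3 = 28/3; row 2: 24/2 = 12; row 3: 11/1 = 11. Minimum is 28/3 at row 1 (w1 leaves); pivot element 3.
Divide row 1 by 3; eliminate column x2 from the other rows.
In the new row 1, the x3 entry is the old entry divided by the pivot: 2/3 = 2/3.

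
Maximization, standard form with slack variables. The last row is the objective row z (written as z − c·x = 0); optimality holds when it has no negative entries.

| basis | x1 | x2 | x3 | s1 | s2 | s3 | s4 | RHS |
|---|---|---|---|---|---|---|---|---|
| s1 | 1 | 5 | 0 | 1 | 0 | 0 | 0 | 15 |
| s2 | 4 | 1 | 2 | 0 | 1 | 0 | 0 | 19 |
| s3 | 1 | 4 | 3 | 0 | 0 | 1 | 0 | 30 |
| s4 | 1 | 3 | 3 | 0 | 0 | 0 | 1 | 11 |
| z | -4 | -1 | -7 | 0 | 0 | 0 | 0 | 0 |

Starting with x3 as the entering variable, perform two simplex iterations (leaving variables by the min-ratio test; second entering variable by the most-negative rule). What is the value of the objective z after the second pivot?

63/2

Ratio test on column x3 — row 1: entry 0 ≤ 0; row 2: 19/2 = 19/2; row 3: 30/3 = 10; row 4: 11/3 = 11/3. Minimum is 11/3 at row 4 (s4 leaves); pivot element 3.
Pivot on row 4; the z-row RHS becomes 0 − (-7)·(11/3) = 77/3.
Next entering variable (most negative z-row entry -5/3): x1.
Ratio test on column x1 — row 1: 15/1 = 15; row 2: (35/3)/(10/3) = 7/2; row 3: entry 0 ≤ 0; row 4: (11/3)/(1/3) = 11. Minimum is 7/2 at row 2 (s2 leaves); pivot element 10/3.
After the second pivot the z-row RHS is 77/3 − (-5/3)·(7/2) = 63/2.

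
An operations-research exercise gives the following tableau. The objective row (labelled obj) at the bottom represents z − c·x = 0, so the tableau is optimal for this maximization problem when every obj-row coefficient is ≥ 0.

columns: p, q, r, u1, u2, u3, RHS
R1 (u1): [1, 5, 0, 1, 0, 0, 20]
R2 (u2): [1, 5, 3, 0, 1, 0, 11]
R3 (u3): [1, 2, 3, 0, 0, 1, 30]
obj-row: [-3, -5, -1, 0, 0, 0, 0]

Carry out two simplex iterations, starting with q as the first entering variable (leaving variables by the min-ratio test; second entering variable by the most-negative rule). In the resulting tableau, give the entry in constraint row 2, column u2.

1

Ratio test on column q — row 1: 20/5 = 4; row 2: 11/5 = 11/5; row 3: 30/2 = 15. Minimum is 11/5 at row 2 (u2 leaves); pivot element 5.
Divide row 2 by 5; eliminate column q from the other rows.
Second iteration: most negative obj-row entry is -2 in column p, so p enters.
Ratio test on column p — row 1: entry 0 ≤ 0; row 2: (11/5)/(1/5) = 11; row 3: (128/5)/(3/5) = 128/3. Minimum is 11 at row 2 (q leaves); pivot element 1/5.
Divide row 2 by 1/5; eliminate column p from the other rows.
After both pivots, the entry at constraint row 2, column u2 is 1.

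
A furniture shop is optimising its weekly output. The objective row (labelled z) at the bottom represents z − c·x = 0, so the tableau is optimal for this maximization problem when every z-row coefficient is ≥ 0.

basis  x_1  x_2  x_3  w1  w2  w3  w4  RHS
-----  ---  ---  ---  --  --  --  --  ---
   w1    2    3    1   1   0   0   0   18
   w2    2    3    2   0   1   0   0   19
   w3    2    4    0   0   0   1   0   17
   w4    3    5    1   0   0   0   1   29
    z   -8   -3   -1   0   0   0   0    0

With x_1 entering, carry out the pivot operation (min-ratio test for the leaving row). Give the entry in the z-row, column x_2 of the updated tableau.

Ratio test on column x_1 — row 1: 18/2 = 9; row 2: 19/2 = 19/2; row 3: 17/2 = 17/2; row 4: 29/3 = 29/3. Minimum is 17/2 at row 3 (w3 leaves); pivot element 2.
Divide row 3 by 2; eliminate column x_1 from the other rows.
z-row update in column x_2: -3 − (-8)·2 = 13.

13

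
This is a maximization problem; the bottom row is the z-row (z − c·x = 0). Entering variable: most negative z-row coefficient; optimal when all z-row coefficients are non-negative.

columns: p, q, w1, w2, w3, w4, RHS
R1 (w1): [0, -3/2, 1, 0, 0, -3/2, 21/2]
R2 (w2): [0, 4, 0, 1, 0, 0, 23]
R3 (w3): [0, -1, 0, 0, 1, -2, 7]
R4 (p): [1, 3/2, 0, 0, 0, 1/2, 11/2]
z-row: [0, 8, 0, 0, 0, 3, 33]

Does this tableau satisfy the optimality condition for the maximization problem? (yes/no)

yes

Every z-row coefficient is ≥ 0, so the tableau is optimal.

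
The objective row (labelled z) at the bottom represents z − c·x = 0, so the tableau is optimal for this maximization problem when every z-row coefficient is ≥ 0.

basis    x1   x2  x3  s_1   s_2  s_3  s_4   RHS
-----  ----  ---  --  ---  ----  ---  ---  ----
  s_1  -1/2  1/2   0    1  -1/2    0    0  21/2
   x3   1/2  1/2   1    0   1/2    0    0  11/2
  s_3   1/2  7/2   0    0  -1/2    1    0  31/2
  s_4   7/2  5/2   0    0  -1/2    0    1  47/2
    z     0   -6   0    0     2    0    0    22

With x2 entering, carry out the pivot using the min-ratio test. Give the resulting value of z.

Ratio test on column x2 — row 1: (21/2)/(1/2) = 21; row 2: (11/2)/(1/2) = 11; row 3: (31/2)/(7/2) = 31/7; row 4: (47/2)/(5/2) = 47/5. Minimum is 31/7 at row 3 (s_3 leaves); pivot element 7/2.
Pivot on row 3; the z-row RHS becomes 22 − (-6)·(31/7) = 340/7.

340/7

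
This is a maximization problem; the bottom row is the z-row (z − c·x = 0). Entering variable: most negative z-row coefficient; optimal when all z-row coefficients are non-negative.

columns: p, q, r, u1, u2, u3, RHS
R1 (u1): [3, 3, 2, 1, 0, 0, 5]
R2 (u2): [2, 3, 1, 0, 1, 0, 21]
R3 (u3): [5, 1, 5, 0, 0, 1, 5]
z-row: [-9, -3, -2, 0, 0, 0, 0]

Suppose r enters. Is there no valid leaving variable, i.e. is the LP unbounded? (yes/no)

Column r has positive entries in row(s) 1, 2, 3, so the ratio test bounds it — not unbounded.

no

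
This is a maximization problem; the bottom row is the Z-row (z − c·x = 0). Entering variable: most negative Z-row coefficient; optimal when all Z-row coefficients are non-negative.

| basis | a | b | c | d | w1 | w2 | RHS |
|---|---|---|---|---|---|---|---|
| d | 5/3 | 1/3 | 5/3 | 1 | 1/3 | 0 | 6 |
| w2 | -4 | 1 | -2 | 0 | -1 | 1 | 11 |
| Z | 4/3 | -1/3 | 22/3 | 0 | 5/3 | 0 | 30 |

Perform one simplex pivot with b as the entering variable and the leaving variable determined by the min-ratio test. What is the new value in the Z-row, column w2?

Ratio test on column b — row 1: 6/(1/3) = 18; row 2: 11/1 = 11. Minimum is 11 at row 2 (w2 leaves); pivot element 1.
Divide row 2 by 1; eliminate column b from the other rows.
Z-row update in column w2: 0 − (-1/3)·1 = 1/3.

1/3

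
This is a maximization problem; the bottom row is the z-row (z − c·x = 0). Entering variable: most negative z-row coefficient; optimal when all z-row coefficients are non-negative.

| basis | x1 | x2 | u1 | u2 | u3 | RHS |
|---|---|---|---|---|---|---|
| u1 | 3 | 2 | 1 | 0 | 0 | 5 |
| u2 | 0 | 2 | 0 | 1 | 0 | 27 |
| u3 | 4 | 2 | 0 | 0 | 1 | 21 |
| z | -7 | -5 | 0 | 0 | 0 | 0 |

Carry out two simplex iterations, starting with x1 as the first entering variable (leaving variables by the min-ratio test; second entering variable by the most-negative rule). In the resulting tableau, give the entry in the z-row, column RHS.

25/2

Ratio test on column x1 — row 1: 5/3 = 5/3; row 2: entry 0 ≤ 0; row 3: 21/4 = 21/4. Minimum is 5/3 at row 1 (u1 leaves); pivot element 3.
Divide row 1 by 3; eliminate column x1 from the other rows.
Second iteration: most negative z-row entry is -1/3 in column x2, so x2 enters.
Ratio test on column x2 — row 1: (5/3)/(2/3) = 5/2; row 2: 27/2 = 27/2; row 3: entry -2/3 ≤ 0. Minimum is 5/2 at row 1 (x1 leaves); pivot element 2/3.
Divide row 1 by 2/3; eliminate column x2 from the other rows.
After both pivots, the entry at the z-row, column RHS is 25/2.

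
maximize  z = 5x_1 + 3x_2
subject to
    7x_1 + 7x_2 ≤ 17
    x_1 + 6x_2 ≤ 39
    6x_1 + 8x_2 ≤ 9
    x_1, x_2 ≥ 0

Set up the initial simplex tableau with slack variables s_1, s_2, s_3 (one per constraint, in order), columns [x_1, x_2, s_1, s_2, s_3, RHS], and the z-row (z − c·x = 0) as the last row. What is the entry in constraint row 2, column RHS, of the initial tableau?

The RHS of constraint 2 is b_2 = 39.

39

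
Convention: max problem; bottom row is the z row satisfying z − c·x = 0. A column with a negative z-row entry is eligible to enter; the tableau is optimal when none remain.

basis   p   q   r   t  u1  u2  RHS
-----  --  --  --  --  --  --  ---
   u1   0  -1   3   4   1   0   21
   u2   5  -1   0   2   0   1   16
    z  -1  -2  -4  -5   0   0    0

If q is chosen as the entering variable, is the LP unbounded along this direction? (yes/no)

Every constraint-row entry in column q is ≤ 0, so increasing q is unbounded.

yes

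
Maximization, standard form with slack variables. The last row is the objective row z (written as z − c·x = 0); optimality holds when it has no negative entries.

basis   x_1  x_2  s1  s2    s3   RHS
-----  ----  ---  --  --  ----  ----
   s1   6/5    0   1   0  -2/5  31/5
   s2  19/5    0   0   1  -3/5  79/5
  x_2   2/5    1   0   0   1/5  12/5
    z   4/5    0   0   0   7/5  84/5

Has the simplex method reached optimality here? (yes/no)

Every z-row coefficient is ≥ 0, so the tableau is optimal.

yes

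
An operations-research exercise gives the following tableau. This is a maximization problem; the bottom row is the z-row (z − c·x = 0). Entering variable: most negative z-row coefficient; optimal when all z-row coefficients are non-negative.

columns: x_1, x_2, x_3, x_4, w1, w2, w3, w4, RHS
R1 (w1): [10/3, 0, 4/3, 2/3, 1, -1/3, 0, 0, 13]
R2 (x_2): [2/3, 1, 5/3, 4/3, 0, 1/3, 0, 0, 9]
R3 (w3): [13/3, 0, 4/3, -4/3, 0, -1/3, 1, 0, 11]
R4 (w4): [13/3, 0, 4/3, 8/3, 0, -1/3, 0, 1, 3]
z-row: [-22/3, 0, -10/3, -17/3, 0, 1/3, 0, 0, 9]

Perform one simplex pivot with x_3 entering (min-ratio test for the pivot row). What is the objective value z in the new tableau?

Ratio test on column x_3 — row 1: 13/(4/3) = 39/4; row 2: 9/(5/3) = 27/5; row 3: 11/(4/3) = 33/4; row 4: 3/(4/3) = 9/4. Minimum is 9/4 at row 4 (w4 leaves); pivot element 4/3.
Pivot on row 4; the z-row RHS becomes 9 − (-10/3)·(9/4) = 33/2.

33/2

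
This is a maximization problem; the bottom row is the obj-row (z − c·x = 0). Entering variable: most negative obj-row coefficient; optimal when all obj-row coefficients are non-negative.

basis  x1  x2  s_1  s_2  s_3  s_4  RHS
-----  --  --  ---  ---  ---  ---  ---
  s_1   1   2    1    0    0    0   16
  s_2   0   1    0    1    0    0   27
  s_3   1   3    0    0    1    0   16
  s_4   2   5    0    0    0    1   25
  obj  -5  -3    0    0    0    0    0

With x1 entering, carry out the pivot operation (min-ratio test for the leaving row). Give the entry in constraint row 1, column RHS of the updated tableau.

7/2

Ratio test on column x1 — row 1: 16/1 = 16; row 2: entry 0 ≤ 0; row 3: 16/1 = 16; row 4: 25/2 = 25/2. Minimum is 25/2 at row 4 (s_4 leaves); pivot element 2.
Divide row 4 by 2; eliminate column x1 from the other rows.
Row 1 update in column RHS: 16 − 1·(25/2) = 7/2.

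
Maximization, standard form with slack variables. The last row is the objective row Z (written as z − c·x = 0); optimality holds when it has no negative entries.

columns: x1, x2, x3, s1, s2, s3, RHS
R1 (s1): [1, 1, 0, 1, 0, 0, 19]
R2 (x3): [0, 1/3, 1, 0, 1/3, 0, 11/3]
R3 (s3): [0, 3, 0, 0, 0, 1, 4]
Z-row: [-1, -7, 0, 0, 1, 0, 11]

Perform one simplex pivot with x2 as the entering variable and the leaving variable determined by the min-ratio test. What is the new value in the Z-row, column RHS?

Ratio test on column x2 — row 1: 19/1 = 19; row 2: (11/3)/(1/3) = 11; row 3: 4/3 = 4/3. Minimum is 4/3 at row 3 (s3 leaves); pivot element 3.
Divide row 3 by 3; eliminate column x2 from the other rows.
Z-row update in column RHS: 11 − (-7)·(4/3) = 61/3.

61/3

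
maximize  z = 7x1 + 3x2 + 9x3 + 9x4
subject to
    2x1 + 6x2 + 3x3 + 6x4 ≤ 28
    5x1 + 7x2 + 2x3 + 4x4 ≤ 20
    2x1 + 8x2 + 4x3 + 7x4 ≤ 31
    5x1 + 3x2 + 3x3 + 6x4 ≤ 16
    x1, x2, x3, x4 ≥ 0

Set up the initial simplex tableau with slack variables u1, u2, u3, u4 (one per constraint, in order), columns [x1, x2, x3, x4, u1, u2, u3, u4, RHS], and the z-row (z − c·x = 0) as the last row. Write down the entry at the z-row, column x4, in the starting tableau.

-9

The z-row carries the negated objective coefficients: the x4 entry is -9.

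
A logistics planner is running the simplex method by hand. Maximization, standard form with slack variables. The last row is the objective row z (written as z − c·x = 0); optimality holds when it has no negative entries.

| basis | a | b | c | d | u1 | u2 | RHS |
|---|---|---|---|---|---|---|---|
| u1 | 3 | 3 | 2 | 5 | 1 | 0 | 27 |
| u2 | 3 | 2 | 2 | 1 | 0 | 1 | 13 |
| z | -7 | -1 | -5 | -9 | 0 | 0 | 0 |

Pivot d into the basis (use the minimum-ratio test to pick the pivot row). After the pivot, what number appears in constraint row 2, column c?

Ratio test on column d — row 1: 27/5 = 27/5; row 2: 13/1 = 13. Minimum is 27/5 at row 1 (u1 leaves); pivot element 5.
Divide row 1 by 5; eliminate column d from the other rows.
Row 2 update in column c: 2 − 1·(2/5) = 8/5.

8/5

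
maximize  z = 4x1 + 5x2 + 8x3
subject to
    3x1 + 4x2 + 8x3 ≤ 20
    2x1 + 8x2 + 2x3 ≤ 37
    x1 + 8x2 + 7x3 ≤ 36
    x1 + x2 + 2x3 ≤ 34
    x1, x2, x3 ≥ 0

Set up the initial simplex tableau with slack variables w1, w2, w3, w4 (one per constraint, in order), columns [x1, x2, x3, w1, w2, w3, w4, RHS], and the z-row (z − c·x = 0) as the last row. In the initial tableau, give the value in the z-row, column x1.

-4

The z-row carries the negated objective coefficients: the x1 entry is -4.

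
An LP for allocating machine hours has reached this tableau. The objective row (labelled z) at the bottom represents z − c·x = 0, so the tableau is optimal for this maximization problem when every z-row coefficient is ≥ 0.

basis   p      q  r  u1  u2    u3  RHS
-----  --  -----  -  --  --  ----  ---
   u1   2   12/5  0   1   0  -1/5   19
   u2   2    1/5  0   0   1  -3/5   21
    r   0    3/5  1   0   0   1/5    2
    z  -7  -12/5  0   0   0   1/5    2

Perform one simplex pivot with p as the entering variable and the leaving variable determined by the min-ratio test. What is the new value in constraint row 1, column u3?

-1/10

Ratio test on column p — row 1: 19/2 = 19/2; row 2: 21/2 = 21/2; row 3: entry 0 ≤ 0. Minimum is 19/2 at row 1 (u1 leaves); pivot element 2.
Divide row 1 by 2; eliminate column p from the other rows.
In the new row 1, the u3 entry is the old entry divided by the pivot: (-1/5)/2 = -1/10.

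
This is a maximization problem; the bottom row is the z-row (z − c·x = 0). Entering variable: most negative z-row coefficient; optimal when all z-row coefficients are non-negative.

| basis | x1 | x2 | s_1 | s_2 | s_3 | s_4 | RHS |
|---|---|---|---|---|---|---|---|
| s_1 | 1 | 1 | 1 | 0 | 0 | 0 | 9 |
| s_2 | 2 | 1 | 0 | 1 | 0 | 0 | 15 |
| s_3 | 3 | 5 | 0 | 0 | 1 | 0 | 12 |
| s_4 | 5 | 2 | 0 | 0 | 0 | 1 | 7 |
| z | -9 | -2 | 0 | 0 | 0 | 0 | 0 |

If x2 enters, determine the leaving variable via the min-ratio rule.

Column x2 entries and ratios — s_1: 9/1 = 9; s_2: 15/1 = 15; s_3: 12/5 = 12/5; s_4: 7/2 = 7/2.
Smallest ratio is 12/5 in the row of s_3, so s_3 leaves.

s_3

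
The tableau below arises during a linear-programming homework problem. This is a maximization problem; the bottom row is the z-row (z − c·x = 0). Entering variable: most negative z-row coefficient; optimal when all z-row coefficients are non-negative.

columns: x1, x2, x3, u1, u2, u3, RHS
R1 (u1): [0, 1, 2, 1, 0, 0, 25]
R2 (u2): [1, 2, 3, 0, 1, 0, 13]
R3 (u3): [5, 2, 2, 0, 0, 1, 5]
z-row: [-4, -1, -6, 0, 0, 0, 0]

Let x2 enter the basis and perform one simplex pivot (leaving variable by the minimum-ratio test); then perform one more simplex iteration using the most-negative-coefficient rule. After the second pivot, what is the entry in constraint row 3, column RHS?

5/2

Ratio test on column x2 — row 1: 25/1 = 25; row 2: 13/2 = 13/2; row 3: 5/2 = 5/2. Minimum is 5/2 at row 3 (u3 leaves); pivot element 2.
Divide row 3 by 2; eliminate column x2 from the other rows.
Second iteration: most negative z-row entry is -5 in column x3, so x3 enters.
Ratio test on column x3 — row 1: (45/2)/1 = 45/2; row 2: 8/1 = 8; row 3: (5/2)/1 = 5/2. Minimum is 5/2 at row 3 (x2 leaves); pivot element 1.
Divide row 3 by 1; eliminate column x3 from the other rows.
After both pivots, the entry at constraint row 3, column RHS is 5/2.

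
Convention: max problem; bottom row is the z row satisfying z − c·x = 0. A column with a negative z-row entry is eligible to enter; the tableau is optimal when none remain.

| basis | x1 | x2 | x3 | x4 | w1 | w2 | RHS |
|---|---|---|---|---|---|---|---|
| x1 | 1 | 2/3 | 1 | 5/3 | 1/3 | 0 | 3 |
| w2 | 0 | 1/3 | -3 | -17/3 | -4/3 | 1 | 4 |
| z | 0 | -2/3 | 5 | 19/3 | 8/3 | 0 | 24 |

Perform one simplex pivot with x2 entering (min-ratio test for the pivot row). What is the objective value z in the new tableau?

27

Ratio test on column x2 — row 1: 3/(2/3) = 9/2; row 2: 4/(1/3) = 12. Minimum is 9/2 at row 1 (x1 leaves); pivot element 2/3.
Pivot on row 1; the z-row RHS becomes 24 − (-2/3)·(9/2) = 27.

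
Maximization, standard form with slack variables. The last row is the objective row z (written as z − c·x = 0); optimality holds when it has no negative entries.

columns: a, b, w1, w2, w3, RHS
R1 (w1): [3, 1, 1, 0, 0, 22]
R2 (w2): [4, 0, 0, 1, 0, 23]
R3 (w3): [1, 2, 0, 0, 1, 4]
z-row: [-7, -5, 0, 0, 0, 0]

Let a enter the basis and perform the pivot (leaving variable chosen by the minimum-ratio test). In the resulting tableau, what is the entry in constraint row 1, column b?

Ratio test on column a — row 1: 22/3 = 22/3; row 2: 23/4 = 23/4; row 3: 4/1 = 4. Minimum is 4 at row 3 (w3 leaves); pivot element 1.
Divide row 3 by 1; eliminate column a from the other rows.
Row 1 update in column b: 1 − 3·2 = -5.

-5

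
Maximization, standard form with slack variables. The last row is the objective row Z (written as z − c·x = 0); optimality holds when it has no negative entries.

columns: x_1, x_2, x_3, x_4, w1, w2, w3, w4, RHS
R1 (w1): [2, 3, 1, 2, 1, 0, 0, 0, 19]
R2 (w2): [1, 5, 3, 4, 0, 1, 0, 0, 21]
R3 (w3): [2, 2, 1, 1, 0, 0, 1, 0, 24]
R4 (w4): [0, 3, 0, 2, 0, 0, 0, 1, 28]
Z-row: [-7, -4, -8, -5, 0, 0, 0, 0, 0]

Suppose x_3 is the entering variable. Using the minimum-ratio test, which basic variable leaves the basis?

Column x_3 entries and ratios — w1: 19/1 = 19; w2: 21/3 = 7; w3: 24/1 = 24; w4: 0 ≤ 0, skip.
Smallest ratio is 7 in the row of w2, so w2 leaves.

w2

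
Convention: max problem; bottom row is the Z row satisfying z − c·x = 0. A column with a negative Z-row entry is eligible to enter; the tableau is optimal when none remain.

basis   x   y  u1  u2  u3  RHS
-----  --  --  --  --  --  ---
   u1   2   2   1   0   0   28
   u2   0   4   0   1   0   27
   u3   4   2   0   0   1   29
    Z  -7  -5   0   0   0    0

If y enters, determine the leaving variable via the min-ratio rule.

u2

Column y entries and ratios — u1: 28/2 = 14; u2: 27/4 = 27/4; u3: 29/2 = 29/2.
Smallest ratio is 27/4 in the row of u2, so u2 leaves.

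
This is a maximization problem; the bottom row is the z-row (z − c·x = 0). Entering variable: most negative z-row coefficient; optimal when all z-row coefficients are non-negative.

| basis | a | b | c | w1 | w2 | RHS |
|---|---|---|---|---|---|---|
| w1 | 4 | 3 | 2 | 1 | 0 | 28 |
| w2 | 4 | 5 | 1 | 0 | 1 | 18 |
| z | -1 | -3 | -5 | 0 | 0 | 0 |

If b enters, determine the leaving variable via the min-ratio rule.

w2

Column b entries and ratios — w1: 28/3 = 28/3; w2: 18/5 = 18/5.
Smallest ratio is 18/5 in the row of w2, so w2 leaves.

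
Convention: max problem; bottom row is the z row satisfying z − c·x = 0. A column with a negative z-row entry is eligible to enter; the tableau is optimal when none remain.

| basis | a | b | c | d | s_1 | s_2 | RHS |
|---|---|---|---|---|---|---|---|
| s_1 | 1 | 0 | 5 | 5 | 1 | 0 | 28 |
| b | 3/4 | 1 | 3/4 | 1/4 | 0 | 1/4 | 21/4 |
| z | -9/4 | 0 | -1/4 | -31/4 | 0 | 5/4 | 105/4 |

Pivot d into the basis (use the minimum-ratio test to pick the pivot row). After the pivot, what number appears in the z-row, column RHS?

1393/20

Ratio test on column d — row 1: 28/5 = 28/5; row 2: (21/4)/(1/4) = 21. Minimum is 28/5 at row 1 (s_1 leaves); pivot element 5.
Divide row 1 by 5; eliminate column d from the other rows.
z-row update in column RHS: 105/4 − (-31/4)·(28/5) = 1393/20.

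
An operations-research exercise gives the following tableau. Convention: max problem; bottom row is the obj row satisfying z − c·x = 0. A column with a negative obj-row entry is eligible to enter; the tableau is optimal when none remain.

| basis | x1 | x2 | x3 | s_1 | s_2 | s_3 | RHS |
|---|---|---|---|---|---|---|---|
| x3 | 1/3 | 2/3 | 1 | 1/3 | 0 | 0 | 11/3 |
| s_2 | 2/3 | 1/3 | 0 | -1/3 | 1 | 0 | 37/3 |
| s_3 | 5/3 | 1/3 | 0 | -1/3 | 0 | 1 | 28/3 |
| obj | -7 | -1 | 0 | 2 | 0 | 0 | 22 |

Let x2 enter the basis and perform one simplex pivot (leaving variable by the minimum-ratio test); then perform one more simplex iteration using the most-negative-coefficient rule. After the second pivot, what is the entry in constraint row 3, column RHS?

Ratio test on column x2 — row 1: (11/3)/(2/3) = 11/2; row 2: (37/3)/(1/3) = 37; row 3: (28/3)/(1/3) = 28. Minimum is 11/2 at row 1 (x3 leaves); pivot element 2/3.
Divide row 1 by 2/3; eliminate column x2 from the other rows.
Second iteration: most negative obj-row entry is -13/2 in column x1, so x1 enters.
Ratio test on column x1 — row 1: (11/2)/(1/2) = 11; row 2: (21/2)/(1/2) = 21; row 3: (15/2)/(3/2) = 5. Minimum is 5 at row 3 (s_3 leaves); pivot element 3/2.
Divide row 3 by 3/2; eliminate column x1 from the other rows.
After both pivots, the entry at constraint row 3, column RHS is 5.

5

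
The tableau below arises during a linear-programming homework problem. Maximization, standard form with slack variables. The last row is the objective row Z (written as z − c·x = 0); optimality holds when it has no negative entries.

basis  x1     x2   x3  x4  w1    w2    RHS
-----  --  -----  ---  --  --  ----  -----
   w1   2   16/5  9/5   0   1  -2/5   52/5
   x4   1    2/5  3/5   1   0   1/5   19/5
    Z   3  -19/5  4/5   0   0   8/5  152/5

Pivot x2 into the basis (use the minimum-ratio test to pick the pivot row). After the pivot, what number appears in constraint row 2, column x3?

Ratio test on column x2 — row 1: (52/5)/(16/5) = 13/4; row 2: (19/5)/(2/5) = 19/2. Minimum is 13/4 at row 1 (w1 leaves); pivot element 16/5.
Divide row 1 by 16/5; eliminate column x2 from the other rows.
Row 2 update in column x3: 3/5 − (2/5)·(9/16) = 3/8.

3/8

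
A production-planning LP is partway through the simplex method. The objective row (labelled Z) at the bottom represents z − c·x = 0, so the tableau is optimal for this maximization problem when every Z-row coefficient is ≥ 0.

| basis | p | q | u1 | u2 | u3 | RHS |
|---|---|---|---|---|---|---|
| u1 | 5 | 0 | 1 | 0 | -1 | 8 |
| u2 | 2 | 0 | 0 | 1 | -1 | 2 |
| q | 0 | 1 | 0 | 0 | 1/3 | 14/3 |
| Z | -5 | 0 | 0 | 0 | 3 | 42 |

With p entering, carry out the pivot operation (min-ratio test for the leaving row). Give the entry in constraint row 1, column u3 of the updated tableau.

Ratio test on column p — row 1: 8/5 = 8/5; row 2: 2/2 = 1; row 3: entry 0 ≤ 0. Minimum is 1 at row 2 (u2 leaves); pivot element 2.
Divide row 2 by 2; eliminate column p from the other rows.
Row 1 update in column u3: -1 − 5·(-1/2) = 3/2.

3/2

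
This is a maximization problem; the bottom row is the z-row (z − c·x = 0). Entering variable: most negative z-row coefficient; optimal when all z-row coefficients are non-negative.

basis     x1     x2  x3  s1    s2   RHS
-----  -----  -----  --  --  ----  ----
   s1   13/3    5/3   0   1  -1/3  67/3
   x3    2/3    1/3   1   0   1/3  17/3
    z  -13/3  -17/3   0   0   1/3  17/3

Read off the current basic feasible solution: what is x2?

0

x2 is not in the basis, so in the current basic feasible solution x2 = 0.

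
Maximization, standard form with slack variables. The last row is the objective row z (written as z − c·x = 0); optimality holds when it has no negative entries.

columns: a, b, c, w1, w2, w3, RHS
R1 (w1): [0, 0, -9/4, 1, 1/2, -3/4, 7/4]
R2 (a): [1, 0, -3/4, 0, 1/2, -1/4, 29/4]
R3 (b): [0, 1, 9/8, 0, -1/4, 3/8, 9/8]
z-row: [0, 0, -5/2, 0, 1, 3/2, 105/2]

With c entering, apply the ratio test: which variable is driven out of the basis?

Column c entries and ratios — w1: -9/4 ≤ 0, skip; a: -3/4 ≤ 0, skip; b: (9/8)/(9/8) = 1.
Smallest ratio is 1 in the row of b, so b leaves.

b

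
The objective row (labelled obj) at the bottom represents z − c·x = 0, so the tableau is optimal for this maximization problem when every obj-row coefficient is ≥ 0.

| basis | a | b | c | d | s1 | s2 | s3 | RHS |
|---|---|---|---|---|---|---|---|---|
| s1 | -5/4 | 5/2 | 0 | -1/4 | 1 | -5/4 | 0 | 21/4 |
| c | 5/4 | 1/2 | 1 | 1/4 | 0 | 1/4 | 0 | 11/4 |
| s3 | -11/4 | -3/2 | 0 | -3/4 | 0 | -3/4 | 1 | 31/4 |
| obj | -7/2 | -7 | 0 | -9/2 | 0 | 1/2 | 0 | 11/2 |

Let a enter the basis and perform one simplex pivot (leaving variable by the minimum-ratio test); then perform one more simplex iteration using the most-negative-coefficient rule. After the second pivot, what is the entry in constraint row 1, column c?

Ratio test on column a — row 1: entry -5/4 ≤ 0; row 2: (11/4)/(5/4) = 11/5; row 3: entry -11/4 ≤ 0. Minimum is 11/5 at row 2 (c leaves); pivot element 5/4.
Divide row 2 by 5/4; eliminate column a from the other rows.
Second iteration: most negative obj-row entry is -28/5 in column b, so b enters.
Ratio test on column b — row 1: 8/3 = 8/3; row 2: (11/5)/(2/5) = 11/2; row 3: entry -2/5 ≤ 0. Minimum is 8/3 at row 1 (s1 leaves); pivot element 3.
Divide row 1 by 3; eliminate column b from the other rows.
After both pivots, the entry at constraint row 1, column c is 1/3.

1/3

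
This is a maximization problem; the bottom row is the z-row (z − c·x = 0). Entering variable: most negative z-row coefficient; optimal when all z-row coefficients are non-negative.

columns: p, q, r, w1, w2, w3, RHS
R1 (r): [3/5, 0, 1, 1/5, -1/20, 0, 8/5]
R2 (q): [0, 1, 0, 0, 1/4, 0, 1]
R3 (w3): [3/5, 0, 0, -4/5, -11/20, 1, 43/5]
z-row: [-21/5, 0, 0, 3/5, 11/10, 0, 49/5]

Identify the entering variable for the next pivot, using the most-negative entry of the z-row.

Negative z-row entries: p: -21/5.
The most negative is -21/5 in column p, so p enters.

p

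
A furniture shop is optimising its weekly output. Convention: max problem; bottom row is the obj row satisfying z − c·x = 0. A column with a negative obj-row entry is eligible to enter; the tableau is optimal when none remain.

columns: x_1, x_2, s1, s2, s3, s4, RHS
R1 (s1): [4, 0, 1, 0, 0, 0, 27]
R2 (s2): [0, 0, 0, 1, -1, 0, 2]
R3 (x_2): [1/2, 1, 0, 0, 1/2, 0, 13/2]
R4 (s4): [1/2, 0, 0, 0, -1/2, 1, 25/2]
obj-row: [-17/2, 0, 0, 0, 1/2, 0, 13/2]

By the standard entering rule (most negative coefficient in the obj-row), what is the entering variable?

x_1

Negative obj-row entries: x_1: -17/2.
The most negative is -17/2 in column x_1, so x_1 enters.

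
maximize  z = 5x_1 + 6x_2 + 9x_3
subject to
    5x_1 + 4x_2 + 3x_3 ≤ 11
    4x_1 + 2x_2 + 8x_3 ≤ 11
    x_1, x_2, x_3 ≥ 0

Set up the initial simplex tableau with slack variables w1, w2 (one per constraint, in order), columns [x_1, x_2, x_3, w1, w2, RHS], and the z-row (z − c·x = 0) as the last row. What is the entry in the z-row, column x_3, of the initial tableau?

The z-row carries the negated objective coefficients: the x_3 entry is -9.

-9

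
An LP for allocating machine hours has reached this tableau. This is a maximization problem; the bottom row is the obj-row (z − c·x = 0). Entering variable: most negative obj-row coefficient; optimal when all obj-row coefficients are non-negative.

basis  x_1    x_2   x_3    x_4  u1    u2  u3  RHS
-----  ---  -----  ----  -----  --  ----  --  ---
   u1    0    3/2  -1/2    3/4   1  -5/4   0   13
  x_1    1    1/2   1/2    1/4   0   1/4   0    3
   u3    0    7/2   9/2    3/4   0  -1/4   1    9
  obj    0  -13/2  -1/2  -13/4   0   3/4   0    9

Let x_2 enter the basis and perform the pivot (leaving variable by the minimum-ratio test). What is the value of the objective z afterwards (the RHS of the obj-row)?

180/7

Ratio test on column x_2 — row 1: 13/(3/2) = 26/3; row 2: 3/(1/2) = 6; row 3: 9/(7/2) = 18/7. Minimum is 18/7 at row 3 (u3 leaves); pivot element 7/2.
Pivot on row 3; the obj-row RHS becomes 9 − (-13/2)·(18/7) = 180/7.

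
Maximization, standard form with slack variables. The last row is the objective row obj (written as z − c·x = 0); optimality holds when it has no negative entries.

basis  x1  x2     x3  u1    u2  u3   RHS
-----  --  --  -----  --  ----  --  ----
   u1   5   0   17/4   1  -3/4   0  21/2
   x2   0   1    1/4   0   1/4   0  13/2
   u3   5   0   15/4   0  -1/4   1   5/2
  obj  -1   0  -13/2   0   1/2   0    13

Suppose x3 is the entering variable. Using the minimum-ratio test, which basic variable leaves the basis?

Column x3 entries and ratios — u1: (21/2)/(17/4) = 42/17; x2: (13/2)/(1/4) = 26; u3: (5/2)/(15/4) = 2/3.
Smallest ratio is 2/3 in the row of u3, so u3 leaves.

u3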